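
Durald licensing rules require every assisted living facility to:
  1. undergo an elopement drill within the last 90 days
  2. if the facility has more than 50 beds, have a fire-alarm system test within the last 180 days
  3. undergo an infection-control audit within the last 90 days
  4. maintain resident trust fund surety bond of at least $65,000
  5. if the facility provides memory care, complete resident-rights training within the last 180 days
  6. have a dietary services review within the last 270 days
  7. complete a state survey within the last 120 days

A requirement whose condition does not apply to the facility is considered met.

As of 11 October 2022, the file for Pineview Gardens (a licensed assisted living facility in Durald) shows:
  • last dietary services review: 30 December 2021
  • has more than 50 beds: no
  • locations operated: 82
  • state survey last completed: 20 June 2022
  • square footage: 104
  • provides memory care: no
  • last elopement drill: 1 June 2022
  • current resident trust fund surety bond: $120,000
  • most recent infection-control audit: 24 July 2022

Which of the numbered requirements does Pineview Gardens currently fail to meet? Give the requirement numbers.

1, 6

1. elopement drill 132 days ago vs limit 90 → not met
2. condition 'has more than 50 beds' does not hold → requirement n/a → met
3. infection-control audit 79 days ago vs limit 90 → met
4. resident trust fund surety bond $120,000 ≥ $65,000 → met
5. condition 'provides memory care' does not hold → requirement n/a → met
6. dietary services review 285 days ago vs limit 270 → not met
7. state survey 113 days ago vs limit 120 → met
Not met: 1, 6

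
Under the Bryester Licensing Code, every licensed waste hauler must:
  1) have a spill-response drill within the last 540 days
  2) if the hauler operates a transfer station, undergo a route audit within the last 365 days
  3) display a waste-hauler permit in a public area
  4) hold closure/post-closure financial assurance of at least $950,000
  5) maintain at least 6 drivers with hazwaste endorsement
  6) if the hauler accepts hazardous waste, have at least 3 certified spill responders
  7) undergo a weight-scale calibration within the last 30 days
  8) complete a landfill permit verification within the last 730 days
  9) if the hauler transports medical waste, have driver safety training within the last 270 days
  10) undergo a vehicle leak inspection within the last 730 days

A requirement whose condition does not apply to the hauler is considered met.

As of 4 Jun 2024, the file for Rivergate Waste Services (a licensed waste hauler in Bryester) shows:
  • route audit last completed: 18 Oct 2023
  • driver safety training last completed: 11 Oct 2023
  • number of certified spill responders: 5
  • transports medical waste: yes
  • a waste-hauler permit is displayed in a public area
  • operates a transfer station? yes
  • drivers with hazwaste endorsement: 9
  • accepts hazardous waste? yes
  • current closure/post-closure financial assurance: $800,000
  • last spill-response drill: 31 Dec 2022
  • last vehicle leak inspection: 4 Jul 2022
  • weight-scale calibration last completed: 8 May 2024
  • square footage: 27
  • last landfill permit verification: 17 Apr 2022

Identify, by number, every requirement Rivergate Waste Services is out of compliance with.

4, 8

1. spill-response drill 521 days ago vs limit 540 → met
2. condition 'operates a transfer station' holds; route audit 230 days ago vs limit 365 → met
3. waste-hauler permit present → met
4. closure/post-closure financial assurance $800,000 < $950,000 → not met
5. drivers with hazwaste endorsement 9 ≥ 6 → met
6. condition 'accepts hazardous waste' holds; certified spill responders 5 ≥ 3 → met
7. weight-scale calibration 27 days ago vs limit 30 → met
8. landfill permit verification 779 days ago vs limit 730 → not met
9. condition 'transports medical waste' holds; driver safety training 237 days ago vs limit 270 → met
10. vehicle leak inspection 701 days ago vs limit 730 → met
Not met: 4, 8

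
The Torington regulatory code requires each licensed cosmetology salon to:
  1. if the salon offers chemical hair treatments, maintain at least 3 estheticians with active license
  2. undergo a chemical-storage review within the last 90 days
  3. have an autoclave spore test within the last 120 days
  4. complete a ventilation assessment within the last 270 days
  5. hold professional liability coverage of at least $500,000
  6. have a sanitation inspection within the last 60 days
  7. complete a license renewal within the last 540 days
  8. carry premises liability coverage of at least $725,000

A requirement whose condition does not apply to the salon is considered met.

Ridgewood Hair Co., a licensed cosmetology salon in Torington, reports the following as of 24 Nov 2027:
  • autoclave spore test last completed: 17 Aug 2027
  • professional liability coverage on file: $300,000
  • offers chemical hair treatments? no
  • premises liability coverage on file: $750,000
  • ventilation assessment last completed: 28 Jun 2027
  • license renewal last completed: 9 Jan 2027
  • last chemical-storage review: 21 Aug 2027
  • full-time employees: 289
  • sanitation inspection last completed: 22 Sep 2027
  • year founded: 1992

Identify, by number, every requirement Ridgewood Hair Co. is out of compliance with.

1. condition 'offers chemical hair treatments' does not hold → requirement n/a → met
2. chemical-storage review 95 days ago vs limit 90 → not met
3. autoclave spore test 99 days ago vs limit 120 → met
4. ventilation assessment 149 days ago vs limit 270 → met
5. professional liability coverage $300,000 < $500,000 → not met
6. sanitation inspection 63 days ago vs limit 60 → not met
7. license renewal 319 days ago vs limit 540 → met
8. premises liability coverage $750,000 ≥ $725,000 → met
Not met: 2, 5, 6

2, 5, 6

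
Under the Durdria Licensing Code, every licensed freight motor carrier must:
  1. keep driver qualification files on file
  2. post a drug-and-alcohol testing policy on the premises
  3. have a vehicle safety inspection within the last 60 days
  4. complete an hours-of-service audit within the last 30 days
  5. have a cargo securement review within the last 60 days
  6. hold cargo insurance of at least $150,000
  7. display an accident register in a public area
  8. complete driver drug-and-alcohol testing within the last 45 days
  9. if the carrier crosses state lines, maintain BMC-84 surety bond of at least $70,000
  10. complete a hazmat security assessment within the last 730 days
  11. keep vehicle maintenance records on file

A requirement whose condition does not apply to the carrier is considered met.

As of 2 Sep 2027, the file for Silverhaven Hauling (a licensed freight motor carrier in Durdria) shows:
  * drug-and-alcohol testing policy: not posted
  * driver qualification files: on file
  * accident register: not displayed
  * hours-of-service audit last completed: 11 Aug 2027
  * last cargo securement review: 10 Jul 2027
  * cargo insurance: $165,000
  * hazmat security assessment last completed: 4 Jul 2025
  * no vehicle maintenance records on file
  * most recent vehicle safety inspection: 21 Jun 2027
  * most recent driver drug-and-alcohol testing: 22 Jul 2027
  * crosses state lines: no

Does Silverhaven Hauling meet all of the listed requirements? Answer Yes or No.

No

1. driver qualification files present → met
2. drug-and-alcohol testing policy absent → not met
3. vehicle safety inspection 73 days ago vs limit 60 → not met
4. hours-of-service audit 22 days ago vs limit 30 → met
5. cargo securement review 54 days ago vs limit 60 → met
6. cargo insurance $165,000 ≥ $150,000 → met
7. accident register absent → not met
8. driver drug-and-alcohol testing 42 days ago vs limit 45 → met
9. condition 'crosses state lines' does not hold → requirement n/a → met
10. hazmat security assessment 790 days ago vs limit 730 → not met
11. vehicle maintenance records absent → not met
Not met: 2, 3, 7, 10, 11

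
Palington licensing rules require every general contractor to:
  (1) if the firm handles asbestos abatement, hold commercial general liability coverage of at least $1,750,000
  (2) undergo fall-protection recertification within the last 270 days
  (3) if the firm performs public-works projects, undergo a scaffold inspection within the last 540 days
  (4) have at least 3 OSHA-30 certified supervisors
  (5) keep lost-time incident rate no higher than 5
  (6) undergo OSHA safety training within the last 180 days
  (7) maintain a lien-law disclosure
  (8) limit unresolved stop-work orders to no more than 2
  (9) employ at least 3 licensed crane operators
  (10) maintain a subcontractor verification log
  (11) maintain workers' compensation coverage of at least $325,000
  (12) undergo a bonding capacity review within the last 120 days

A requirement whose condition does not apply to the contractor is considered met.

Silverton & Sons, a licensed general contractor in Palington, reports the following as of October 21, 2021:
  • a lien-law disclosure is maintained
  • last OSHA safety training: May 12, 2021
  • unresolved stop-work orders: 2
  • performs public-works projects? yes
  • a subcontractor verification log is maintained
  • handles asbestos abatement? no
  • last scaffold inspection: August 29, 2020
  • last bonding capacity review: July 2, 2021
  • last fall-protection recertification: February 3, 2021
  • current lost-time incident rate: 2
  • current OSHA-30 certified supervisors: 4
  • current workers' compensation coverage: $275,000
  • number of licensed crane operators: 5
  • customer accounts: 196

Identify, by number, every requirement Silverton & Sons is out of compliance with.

11

1. condition 'handles asbestos abatement' does not hold → requirement n/a → met
2. fall-protection recertification 260 days ago vs limit 270 → met
3. condition 'performs public-works projects' holds; scaffold inspection 418 days ago vs limit 540 → met
4. OSHA-30 certified supervisors 4 ≥ 3 → met
5. lost-time incident rate 2 ≤ 5 → met
6. OSHA safety training 162 days ago vs limit 180 → met
7. lien-law disclosure present → met
8. unresolved stop-work orders 2 ≤ 2 → met
9. licensed crane operators 5 ≥ 3 → met
10. subcontractor verification log present → met
11. workers' compensation coverage $275,000 < $325,000 → not met
12. bonding capacity review 111 days ago vs limit 120 → met
Not met: 11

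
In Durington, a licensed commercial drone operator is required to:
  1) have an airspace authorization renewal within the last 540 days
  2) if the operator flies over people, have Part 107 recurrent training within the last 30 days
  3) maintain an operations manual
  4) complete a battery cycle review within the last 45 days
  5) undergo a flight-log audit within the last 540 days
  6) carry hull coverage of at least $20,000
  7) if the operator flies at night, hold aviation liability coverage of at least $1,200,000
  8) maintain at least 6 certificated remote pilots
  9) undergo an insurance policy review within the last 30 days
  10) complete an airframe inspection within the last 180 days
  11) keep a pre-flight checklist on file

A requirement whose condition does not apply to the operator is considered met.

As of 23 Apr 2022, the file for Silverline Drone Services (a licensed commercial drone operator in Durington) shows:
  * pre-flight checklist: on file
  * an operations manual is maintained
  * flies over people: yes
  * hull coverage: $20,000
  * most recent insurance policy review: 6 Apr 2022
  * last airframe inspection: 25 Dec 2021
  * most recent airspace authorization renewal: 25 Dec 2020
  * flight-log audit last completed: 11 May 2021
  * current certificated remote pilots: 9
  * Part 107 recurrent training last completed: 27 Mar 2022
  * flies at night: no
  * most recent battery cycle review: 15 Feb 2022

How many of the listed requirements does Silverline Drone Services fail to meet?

1. airspace authorization renewal 484 days ago vs limit 540 → met
2. condition 'flies over people' holds; Part 107 recurrent training 27 days ago vs limit 30 → met
3. operations manual present → met
4. battery cycle review 67 days ago vs limit 45 → not met
5. flight-log audit 347 days ago vs limit 540 → met
6. hull coverage $20,000 ≥ $20,000 → met
7. condition 'flies at night' does not hold → requirement n/a → met
8. certificated remote pilots 9 ≥ 6 → met
9. insurance policy review 17 days ago vs limit 30 → met
10. airframe inspection 119 days ago vs limit 180 → met
11. pre-flight checklist present → met
Not met: 1 of 11

1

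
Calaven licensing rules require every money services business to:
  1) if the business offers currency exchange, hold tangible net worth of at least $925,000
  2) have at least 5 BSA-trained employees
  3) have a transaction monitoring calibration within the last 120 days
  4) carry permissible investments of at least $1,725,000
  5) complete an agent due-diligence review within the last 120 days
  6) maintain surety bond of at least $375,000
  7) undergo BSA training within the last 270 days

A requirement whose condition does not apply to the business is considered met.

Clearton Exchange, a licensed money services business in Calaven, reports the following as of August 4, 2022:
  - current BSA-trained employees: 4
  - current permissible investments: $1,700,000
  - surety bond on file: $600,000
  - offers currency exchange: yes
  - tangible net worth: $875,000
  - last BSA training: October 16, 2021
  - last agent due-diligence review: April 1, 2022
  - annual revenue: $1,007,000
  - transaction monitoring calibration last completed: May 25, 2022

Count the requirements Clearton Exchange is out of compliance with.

5

1. condition 'offers currency exchange' holds; tangible net worth $875,000 < $925,000 → not met
2. BSA-trained employees 4 < 5 → not met
3. transaction monitoring calibration 71 days ago vs limit 120 → met
4. permissible investments $1,700,000 < $1,725,000 → not met
5. agent due-diligence review 125 days ago vs limit 120 → not met
6. surety bond $600,000 ≥ $375,000 → met
7. BSA training 292 days ago vs limit 270 → not met
Not met: 5 of 7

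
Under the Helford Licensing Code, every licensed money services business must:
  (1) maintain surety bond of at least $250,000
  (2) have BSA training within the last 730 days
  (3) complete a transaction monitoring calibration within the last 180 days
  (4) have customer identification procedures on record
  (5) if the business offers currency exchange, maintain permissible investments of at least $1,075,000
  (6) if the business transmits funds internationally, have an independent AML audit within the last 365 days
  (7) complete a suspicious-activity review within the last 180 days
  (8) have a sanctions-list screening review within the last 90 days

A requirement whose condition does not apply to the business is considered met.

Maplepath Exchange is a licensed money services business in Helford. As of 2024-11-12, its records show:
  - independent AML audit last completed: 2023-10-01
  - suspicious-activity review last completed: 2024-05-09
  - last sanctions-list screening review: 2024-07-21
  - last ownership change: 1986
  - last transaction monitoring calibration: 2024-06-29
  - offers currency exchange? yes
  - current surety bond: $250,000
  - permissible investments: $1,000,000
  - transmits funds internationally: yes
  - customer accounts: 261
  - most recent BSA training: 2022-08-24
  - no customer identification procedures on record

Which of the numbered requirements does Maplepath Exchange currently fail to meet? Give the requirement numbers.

1. surety bond $250,000 ≥ $250,000 → met
2. BSA training 811 days ago vs limit 730 → not met
3. transaction monitoring calibration 136 days ago vs limit 180 → met
4. customer identification procedures absent → not met
5. condition 'offers currency exchange' holds; permissible investments $1,000,000 < $1,075,000 → not met
6. condition 'transmits funds internationally' holds; independent AML audit 408 days ago vs limit 365 → not met
7. suspicious-activity review 187 days ago vs limit 180 → not met
8. sanctions-list screening review 114 days ago vs limit 90 → not met
Not met: 2, 4, 5, 6, 7, 8

2, 4, 5, 6, 7, 8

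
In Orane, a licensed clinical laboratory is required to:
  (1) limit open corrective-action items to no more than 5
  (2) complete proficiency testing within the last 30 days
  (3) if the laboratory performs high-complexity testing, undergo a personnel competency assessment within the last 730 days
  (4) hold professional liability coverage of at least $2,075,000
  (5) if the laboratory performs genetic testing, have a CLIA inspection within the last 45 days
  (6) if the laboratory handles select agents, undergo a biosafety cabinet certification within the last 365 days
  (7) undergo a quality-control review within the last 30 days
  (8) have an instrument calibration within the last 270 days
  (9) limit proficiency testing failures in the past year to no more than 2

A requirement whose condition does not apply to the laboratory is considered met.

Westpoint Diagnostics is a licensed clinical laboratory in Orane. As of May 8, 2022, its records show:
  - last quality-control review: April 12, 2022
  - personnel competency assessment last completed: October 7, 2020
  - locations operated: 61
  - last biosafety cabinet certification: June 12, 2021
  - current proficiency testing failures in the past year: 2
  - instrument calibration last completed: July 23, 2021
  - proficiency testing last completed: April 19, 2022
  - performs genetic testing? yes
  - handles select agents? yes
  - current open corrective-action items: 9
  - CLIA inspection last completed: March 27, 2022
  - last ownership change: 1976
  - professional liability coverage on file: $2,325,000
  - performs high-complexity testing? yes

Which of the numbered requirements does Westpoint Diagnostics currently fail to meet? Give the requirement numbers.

1. open corrective-action items 9 > 5 → not met
2. proficiency testing 19 days ago vs limit 30 → met
3. condition 'performs high-complexity testing' holds; personnel competency assessment 578 days ago vs limit 730 → met
4. professional liability coverage $2,325,000 ≥ $2,075,000 → met
5. condition 'performs genetic testing' holds; CLIA inspection 42 days ago vs limit 45 → met
6. condition 'handles select agents' holds; biosafety cabinet certification 330 days ago vs limit 365 → met
7. quality-control review 26 days ago vs limit 30 → met
8. instrument calibration 289 days ago vs limit 270 → not met
9. proficiency testing failures in the past year 2 ≤ 2 → met
Not met: 1, 8

1, 8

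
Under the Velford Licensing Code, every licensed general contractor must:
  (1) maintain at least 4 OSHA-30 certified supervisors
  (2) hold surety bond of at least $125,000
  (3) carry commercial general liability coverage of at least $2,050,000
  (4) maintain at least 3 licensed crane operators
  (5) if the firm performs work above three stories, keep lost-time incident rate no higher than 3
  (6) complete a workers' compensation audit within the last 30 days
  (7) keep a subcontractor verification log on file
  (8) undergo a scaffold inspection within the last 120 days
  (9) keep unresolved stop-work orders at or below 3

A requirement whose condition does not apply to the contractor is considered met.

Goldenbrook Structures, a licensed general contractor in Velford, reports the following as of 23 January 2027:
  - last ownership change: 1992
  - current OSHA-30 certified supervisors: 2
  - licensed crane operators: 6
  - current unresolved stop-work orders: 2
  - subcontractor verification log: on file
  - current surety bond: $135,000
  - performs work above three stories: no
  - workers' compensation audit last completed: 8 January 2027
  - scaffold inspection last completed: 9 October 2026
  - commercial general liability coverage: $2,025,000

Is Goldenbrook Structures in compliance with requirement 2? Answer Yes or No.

2. surety bond $135,000 ≥ $125,000 → met

Yes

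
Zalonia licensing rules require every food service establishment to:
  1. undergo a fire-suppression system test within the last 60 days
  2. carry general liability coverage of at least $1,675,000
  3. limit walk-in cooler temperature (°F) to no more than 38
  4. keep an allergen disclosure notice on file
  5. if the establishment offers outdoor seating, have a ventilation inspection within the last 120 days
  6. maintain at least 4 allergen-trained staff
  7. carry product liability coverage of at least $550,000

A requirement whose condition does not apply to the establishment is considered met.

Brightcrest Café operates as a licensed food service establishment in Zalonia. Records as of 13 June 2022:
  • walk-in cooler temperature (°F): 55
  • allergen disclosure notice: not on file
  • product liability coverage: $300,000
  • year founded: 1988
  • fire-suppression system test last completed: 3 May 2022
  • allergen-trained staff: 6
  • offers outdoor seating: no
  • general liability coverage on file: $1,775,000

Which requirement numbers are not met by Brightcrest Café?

1. fire-suppression system test 41 days ago vs limit 60 → met
2. general liability coverage $1,775,000 ≥ $1,675,000 → met
3. walk-in cooler temperature (°F) 55 > 38 → not met
4. allergen disclosure notice absent → not met
5. condition 'offers outdoor seating' does not hold → requirement n/a → met
6. allergen-trained staff 6 ≥ 4 → met
7. product liability coverage $300,000 < $550,000 → not met
Not met: 3, 4, 7

3, 4, 7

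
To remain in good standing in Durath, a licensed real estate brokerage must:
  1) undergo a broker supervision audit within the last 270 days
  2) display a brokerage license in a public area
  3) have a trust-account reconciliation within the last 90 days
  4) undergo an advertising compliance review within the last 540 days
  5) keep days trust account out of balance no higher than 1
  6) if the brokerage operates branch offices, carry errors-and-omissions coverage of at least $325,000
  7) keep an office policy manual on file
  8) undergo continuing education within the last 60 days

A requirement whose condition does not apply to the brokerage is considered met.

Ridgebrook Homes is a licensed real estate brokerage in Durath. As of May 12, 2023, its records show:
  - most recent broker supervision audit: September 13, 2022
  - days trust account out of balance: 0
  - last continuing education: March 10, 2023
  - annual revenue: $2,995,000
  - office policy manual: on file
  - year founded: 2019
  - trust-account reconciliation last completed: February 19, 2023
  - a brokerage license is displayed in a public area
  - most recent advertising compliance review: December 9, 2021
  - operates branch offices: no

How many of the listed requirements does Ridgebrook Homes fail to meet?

1

1. broker supervision audit 241 days ago vs limit 270 → met
2. brokerage license present → met
3. trust-account reconciliation 82 days ago vs limit 90 → met
4. advertising compliance review 519 days ago vs limit 540 → met
5. days trust account out of balance 0 ≤ 1 → met
6. condition 'operates branch offices' does not hold → requirement n/a → met
7. office policy manual present → met
8. continuing education 63 days ago vs limit 60 → not met
Not met: 1 of 8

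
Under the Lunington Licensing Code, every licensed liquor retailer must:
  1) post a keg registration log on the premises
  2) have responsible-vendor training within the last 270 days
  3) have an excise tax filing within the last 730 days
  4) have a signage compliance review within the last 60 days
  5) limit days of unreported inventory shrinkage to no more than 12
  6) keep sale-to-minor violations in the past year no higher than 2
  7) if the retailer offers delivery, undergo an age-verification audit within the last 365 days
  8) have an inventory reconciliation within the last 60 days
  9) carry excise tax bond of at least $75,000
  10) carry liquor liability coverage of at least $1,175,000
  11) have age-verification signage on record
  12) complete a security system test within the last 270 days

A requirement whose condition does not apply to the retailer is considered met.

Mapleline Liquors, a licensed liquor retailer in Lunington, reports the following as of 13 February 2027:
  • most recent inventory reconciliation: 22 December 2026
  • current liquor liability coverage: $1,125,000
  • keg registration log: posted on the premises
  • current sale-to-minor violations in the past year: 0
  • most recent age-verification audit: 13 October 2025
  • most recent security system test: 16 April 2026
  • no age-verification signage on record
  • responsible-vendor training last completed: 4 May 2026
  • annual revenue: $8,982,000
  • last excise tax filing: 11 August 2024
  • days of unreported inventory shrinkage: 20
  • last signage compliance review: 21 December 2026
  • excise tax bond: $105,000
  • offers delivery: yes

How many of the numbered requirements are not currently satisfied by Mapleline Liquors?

1. keg registration log present → met
2. responsible-vendor training 285 days ago vs limit 270 → not met
3. excise tax filing 916 days ago vs limit 730 → not met
4. signage compliance review 54 days ago vs limit 60 → met
5. days of unreported inventory shrinkage 20 > 12 → not met
6. sale-to-minor violations in the past year 0 ≤ 2 → met
7. condition 'offers delivery' holds; age-verification audit 488 days ago vs limit 365 → not met
8. inventory reconciliation 53 days ago vs limit 60 → met
9. excise tax bond $105,000 ≥ $75,000 → met
10. liquor liability coverage $1,125,000 < $1,175,000 → not met
11. age-verification signage absent → not met
12. security system test 303 days ago vs limit 270 → not met
Not met: 7 of 12

7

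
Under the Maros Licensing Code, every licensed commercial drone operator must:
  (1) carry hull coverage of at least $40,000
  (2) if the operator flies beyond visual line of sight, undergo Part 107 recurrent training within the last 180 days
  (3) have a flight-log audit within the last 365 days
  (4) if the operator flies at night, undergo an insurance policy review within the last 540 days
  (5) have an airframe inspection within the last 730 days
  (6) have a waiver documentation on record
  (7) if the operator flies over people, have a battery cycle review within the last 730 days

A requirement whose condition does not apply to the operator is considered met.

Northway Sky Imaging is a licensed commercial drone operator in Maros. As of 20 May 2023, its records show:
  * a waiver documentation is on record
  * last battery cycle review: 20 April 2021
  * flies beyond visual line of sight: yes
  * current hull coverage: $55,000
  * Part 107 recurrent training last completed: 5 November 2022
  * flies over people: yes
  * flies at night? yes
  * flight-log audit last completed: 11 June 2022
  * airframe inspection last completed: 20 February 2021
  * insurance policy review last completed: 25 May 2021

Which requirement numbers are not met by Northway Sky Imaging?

2, 4, 5, 7

1. hull coverage $55,000 ≥ $40,000 → met
2. condition 'flies beyond visual line of sight' holds; Part 107 recurrent training 196 days ago vs limit 180 → not met
3. flight-log audit 343 days ago vs limit 365 → met
4. condition 'flies at night' holds; insurance policy review 725 days ago vs limit 540 → not met
5. airframe inspection 819 days ago vs limit 730 → not met
6. waiver documentation present → met
7. condition 'flies over people' holds; battery cycle review 760 days ago vs limit 730 → not met
Not met: 2, 4, 5, 7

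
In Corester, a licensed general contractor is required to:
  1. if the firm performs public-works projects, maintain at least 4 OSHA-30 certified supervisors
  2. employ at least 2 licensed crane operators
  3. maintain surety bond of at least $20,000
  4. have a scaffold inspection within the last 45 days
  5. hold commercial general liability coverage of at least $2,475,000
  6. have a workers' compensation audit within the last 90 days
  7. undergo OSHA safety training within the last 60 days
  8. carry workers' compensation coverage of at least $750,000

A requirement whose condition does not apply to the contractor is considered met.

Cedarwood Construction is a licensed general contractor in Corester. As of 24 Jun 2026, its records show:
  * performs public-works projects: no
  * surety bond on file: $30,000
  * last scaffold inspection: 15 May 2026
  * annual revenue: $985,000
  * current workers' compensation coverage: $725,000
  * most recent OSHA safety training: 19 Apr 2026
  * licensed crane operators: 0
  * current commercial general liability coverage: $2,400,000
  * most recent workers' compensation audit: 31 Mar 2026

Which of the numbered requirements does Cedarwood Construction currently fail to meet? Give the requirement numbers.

1. condition 'performs public-works projects' does not hold → requirement n/a → met
2. licensed crane operators 0 < 2 → not met
3. surety bond $30,000 ≥ $20,000 → met
4. scaffold inspection 40 days ago vs limit 45 → met
5. commercial general liability coverage $2,400,000 < $2,475,000 → not met
6. workers' compensation audit 85 days ago vs limit 90 → met
7. OSHA safety training 66 days ago vs limit 60 → not met
8. workers' compensation coverage $725,000 < $750,000 → not met
Not met: 2, 5, 7, 8

2, 5, 7, 8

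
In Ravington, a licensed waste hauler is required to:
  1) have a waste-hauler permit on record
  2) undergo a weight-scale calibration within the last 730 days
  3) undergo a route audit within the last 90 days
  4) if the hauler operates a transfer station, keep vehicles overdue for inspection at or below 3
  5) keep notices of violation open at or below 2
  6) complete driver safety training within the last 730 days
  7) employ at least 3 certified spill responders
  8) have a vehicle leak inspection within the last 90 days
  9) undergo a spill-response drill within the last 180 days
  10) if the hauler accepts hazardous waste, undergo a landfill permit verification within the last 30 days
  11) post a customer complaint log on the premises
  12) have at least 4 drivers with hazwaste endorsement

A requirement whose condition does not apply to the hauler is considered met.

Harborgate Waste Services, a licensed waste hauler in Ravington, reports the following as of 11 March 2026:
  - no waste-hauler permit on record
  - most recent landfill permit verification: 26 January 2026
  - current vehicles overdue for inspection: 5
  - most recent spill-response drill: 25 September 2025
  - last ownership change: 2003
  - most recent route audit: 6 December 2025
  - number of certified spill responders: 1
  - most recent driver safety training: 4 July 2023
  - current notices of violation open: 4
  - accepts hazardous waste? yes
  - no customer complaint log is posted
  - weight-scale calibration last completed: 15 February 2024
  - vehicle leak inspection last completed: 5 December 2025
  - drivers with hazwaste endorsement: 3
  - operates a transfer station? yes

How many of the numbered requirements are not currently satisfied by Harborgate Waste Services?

11

1. waste-hauler permit absent → not met
2. weight-scale calibration 755 days ago vs limit 730 → not met
3. route audit 95 days ago vs limit 90 → not met
4. condition 'operates a transfer station' holds; vehicles overdue for inspection 5 > 3 → not met
5. notices of violation open 4 > 2 → not met
6. driver safety training 981 days ago vs limit 730 → not met
7. certified spill responders 1 < 3 → not met
8. vehicle leak inspection 96 days ago vs limit 90 → not met
9. spill-response drill 167 days ago vs limit 180 → met
10. condition 'accepts hazardous waste' holds; landfill permit verification 44 days ago vs limit 30 → not met
11. customer complaint log absent → not met
12. drivers with hazwaste endorsement 3 < 4 → not met
Not met: 11 of 12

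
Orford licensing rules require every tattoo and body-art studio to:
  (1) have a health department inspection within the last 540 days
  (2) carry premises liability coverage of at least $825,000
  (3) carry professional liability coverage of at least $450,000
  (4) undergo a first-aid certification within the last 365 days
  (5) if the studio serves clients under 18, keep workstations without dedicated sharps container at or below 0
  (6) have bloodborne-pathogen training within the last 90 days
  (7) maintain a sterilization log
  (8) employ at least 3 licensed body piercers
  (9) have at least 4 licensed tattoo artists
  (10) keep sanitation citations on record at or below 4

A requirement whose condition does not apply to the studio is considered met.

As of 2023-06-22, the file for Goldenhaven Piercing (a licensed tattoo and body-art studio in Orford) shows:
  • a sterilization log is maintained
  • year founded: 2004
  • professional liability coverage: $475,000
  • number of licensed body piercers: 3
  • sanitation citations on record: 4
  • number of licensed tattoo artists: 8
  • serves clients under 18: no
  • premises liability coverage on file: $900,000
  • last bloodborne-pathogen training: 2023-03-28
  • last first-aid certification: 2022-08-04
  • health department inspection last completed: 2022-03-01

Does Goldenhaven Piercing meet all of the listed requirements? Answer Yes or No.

Yes

1. health department inspection 478 days ago vs limit 540 → met
2. premises liability coverage $900,000 ≥ $825,000 → met
3. professional liability coverage $475,000 ≥ $450,000 → met
4. first-aid certification 322 days ago vs limit 365 → met
5. condition 'serves clients under 18' does not hold → requirement n/a → met
6. bloodborne-pathogen training 86 days ago vs limit 90 → met
7. sterilization log present → met
8. licensed body piercers 3 ≥ 3 → met
9. licensed tattoo artists 8 ≥ 4 → met
10. sanitation citations on record 4 ≤ 4 → met
All met.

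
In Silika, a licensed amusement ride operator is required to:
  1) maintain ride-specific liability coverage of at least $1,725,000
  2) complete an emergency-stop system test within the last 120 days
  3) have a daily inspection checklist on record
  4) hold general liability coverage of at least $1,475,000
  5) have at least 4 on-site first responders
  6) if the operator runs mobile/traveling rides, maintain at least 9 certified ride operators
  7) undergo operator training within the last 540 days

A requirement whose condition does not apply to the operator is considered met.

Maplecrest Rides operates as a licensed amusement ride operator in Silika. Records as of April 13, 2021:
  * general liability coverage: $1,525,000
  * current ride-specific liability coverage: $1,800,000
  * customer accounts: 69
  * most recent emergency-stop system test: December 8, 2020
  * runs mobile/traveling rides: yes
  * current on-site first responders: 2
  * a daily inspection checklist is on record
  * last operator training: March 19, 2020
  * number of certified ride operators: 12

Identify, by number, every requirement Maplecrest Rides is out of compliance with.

2, 5

1. ride-specific liability coverage $1,800,000 ≥ $1,725,000 → met
2. emergency-stop system test 126 days ago vs limit 120 → not met
3. daily inspection checklist present → met
4. general liability coverage $1,525,000 ≥ $1,475,000 → met
5. on-site first responders 2 < 4 → not met
6. condition 'runs mobile/traveling rides' holds; certified ride operators 12 ≥ 9 → met
7. operator training 390 days ago vs limit 540 → met
Not met: 2, 5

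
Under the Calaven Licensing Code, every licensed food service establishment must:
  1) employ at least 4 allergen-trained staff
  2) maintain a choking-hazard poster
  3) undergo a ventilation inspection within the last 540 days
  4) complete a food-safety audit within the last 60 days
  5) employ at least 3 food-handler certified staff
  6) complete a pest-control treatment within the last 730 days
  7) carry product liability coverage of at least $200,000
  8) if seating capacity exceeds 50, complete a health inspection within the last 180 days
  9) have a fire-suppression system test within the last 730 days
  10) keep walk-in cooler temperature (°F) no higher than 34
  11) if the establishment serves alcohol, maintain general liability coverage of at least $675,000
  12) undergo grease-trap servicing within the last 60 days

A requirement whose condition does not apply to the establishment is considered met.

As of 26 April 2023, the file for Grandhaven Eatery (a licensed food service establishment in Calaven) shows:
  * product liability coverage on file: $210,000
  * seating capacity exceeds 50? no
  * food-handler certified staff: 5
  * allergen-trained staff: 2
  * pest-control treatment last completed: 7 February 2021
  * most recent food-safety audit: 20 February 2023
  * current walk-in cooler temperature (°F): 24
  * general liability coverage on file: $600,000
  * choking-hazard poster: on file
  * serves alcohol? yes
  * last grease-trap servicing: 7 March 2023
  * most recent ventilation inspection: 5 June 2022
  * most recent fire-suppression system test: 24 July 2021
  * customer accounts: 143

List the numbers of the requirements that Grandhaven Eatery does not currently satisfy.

1, 4, 6, 11

1. allergen-trained staff 2 < 4 → not met
2. choking-hazard poster present → met
3. ventilation inspection 325 days ago vs limit 540 → met
4. food-safety audit 65 days ago vs limit 60 → not met
5. food-handler certified staff 5 ≥ 3 → met
6. pest-control treatment 808 days ago vs limit 730 → not met
7. product liability coverage $210,000 ≥ $200,000 → met
8. condition 'seating capacity exceeds 50' does not hold → requirement n/a → met
9. fire-suppression system test 641 days ago vs limit 730 → met
10. walk-in cooler temperature (°F) 24 ≤ 34 → met
11. condition 'serves alcohol' holds; general liability coverage $600,000 < $675,000 → not met
12. grease-trap servicing 50 days ago vs limit 60 → met
Not met: 1, 4, 6, 11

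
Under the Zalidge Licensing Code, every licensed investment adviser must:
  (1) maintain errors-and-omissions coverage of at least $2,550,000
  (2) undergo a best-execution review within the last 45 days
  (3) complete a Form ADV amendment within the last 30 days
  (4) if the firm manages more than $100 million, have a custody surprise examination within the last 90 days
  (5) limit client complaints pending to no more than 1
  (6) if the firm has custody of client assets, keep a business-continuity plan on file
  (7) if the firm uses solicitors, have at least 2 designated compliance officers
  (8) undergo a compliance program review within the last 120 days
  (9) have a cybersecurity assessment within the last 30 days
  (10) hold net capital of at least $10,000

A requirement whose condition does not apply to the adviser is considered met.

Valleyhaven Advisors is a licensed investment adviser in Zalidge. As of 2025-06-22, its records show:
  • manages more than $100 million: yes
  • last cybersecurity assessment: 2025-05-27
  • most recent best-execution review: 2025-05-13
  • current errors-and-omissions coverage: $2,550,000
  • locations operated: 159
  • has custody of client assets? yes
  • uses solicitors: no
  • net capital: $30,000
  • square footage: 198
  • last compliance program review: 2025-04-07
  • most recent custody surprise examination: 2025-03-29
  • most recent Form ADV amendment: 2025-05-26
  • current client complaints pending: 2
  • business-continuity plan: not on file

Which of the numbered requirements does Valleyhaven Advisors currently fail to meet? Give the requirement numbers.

5, 6

1. errors-and-omissions coverage $2,550,000 ≥ $2,550,000 → met
2. best-execution review 40 days ago vs limit 45 → met
3. Form ADV amendment 27 days ago vs limit 30 → met
4. condition 'manages more than $100 million' holds; custody surprise examination 85 days ago vs limit 90 → met
5. client complaints pending 2 > 1 → not met
6. condition 'has custody of client assets' holds; business-continuity plan absent → not met
7. condition 'uses solicitors' does not hold → requirement n/a → met
8. compliance program review 76 days ago vs limit 120 → met
9. cybersecurity assessment 26 days ago vs limit 30 → met
10. net capital $30,000 ≥ $10,000 → met
Not met: 5, 6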